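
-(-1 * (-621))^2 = -385641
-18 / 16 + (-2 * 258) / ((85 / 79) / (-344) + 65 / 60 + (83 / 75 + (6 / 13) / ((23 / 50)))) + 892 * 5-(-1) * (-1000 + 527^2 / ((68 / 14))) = 313541109709873 / 5184500312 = 60476.63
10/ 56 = 5/ 28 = 0.18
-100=-100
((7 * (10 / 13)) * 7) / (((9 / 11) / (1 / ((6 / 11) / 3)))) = 29645 / 117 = 253.38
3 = 3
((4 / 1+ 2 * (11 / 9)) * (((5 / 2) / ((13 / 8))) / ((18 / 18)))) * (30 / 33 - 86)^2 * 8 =69488640 / 121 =574286.28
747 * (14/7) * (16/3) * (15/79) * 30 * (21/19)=75297600/1501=50164.96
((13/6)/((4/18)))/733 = 39/2932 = 0.01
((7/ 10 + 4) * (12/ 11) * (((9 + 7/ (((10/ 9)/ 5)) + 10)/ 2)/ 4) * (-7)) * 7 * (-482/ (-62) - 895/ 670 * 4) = -320294331/ 83080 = -3855.25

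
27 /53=0.51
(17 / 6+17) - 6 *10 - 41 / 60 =-817 / 20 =-40.85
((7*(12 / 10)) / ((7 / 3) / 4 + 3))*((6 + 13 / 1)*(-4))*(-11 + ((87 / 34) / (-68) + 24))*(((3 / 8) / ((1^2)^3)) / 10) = -107618679 / 1242700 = -86.60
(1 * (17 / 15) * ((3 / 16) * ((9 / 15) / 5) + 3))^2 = 46936201 / 4000000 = 11.73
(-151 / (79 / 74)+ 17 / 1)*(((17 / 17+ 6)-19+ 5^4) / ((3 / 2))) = -4017602 / 79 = -50855.72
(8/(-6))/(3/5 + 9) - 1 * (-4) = 139/36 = 3.86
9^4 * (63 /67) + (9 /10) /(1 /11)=4140063 /670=6179.20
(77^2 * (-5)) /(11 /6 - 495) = 16170 /269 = 60.11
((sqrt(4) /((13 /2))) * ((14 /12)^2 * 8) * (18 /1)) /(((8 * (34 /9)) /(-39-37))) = -33516 /221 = -151.66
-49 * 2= -98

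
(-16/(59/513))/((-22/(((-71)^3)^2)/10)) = 5257235652117840/649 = 8100517183540.59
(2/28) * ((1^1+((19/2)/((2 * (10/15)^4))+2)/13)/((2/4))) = 357/832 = 0.43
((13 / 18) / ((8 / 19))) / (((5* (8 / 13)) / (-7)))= -22477 / 5760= -3.90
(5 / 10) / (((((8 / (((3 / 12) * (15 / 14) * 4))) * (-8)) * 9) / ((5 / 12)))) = -25 / 64512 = -0.00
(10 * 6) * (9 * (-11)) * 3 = -17820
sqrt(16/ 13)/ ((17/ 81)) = 324 * sqrt(13)/ 221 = 5.29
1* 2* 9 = 18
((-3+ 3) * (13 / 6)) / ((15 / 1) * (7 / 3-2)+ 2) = 0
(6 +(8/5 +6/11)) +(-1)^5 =393/55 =7.15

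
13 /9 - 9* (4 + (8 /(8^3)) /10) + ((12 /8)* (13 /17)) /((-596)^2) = -75151643437 /2173921920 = -34.57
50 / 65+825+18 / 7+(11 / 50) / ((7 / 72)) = 1889623 / 2275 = 830.60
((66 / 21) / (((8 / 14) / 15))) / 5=33 / 2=16.50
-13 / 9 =-1.44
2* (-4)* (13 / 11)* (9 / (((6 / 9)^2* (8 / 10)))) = -5265 / 22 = -239.32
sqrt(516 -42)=sqrt(474)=21.77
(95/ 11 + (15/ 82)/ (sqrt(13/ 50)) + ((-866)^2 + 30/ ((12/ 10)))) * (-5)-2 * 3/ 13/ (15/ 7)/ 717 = -3749949.98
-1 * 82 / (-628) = 41 / 314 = 0.13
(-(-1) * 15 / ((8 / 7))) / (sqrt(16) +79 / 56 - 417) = -245 / 7683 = -0.03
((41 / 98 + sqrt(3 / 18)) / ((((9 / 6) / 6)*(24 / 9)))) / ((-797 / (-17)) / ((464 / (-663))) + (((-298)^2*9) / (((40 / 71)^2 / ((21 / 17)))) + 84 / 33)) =271150*sqrt(6) / 3373671001853 + 33351450 / 165309879090797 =0.00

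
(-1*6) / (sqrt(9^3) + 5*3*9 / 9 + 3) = -2 / 15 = -0.13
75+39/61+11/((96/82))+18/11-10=2469437/32208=76.67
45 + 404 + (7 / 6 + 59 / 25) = 67879 / 150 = 452.53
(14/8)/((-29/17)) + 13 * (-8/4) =-3135/116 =-27.03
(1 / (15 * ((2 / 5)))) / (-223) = -1 / 1338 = -0.00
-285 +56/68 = -4831/17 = -284.18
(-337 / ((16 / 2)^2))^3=-38272753 / 262144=-146.00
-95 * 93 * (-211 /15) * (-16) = -1988464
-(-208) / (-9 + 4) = -208 / 5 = -41.60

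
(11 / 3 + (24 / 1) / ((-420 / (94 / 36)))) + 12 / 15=272 / 63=4.32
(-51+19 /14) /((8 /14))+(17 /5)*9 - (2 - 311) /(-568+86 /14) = -2979901 /52440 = -56.82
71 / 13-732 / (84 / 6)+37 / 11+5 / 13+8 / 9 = -380063 / 9009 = -42.19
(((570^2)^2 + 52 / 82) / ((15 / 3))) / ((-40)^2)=13195001.25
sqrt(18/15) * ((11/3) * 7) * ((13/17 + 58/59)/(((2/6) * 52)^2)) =404943 * sqrt(30)/13560560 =0.16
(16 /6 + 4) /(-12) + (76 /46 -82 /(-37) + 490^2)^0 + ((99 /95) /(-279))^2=34693189 /78057225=0.44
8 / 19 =0.42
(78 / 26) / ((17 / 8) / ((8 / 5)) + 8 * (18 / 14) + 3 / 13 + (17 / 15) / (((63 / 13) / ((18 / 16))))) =262080 / 1057729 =0.25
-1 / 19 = -0.05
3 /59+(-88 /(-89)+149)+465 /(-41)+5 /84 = 2509355347 /18084444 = 138.76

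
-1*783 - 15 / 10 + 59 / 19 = -29693 / 38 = -781.39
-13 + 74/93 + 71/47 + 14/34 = -764017/74307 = -10.28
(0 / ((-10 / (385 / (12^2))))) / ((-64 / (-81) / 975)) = 0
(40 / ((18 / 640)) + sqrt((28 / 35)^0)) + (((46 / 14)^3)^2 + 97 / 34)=96638535005 / 36000594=2684.36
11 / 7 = 1.57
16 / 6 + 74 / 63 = 242 / 63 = 3.84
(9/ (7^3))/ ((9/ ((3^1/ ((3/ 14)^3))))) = 8/ 9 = 0.89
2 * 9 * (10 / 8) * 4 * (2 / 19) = 180 / 19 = 9.47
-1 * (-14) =14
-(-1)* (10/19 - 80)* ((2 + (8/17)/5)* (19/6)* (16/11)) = -430048/561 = -766.57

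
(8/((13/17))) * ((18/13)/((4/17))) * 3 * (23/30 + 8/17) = 193086/845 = 228.50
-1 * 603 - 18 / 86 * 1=-25938 / 43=-603.21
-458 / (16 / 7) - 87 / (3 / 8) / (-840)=-168083 / 840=-200.10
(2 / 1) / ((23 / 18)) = 36 / 23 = 1.57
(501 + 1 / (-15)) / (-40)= -3757 / 300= -12.52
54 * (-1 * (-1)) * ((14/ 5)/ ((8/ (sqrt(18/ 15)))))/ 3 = 63 * sqrt(30)/ 50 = 6.90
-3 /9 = -1 /3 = -0.33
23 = 23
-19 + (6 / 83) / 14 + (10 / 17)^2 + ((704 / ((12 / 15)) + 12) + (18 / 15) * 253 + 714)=1890.95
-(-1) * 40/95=8/19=0.42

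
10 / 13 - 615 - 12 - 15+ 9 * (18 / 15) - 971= -104093 / 65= -1601.43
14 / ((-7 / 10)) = -20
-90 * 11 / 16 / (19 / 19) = -495 / 8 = -61.88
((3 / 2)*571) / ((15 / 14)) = 3997 / 5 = 799.40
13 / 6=2.17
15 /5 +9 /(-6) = 3 /2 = 1.50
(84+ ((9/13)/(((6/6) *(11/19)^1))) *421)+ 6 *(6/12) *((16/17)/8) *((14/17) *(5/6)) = 24286877/41327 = 587.68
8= 8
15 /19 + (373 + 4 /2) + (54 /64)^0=7159 /19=376.79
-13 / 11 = -1.18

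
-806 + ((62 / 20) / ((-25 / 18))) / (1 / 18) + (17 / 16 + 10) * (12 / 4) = -1625977 / 2000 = -812.99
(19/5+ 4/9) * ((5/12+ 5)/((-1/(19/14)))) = -47177/1512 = -31.20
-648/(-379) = 1.71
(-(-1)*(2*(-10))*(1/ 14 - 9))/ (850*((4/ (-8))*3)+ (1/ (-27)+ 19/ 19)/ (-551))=-18596250/ 132777407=-0.14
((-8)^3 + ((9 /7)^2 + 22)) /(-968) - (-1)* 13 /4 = 178083 /47432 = 3.75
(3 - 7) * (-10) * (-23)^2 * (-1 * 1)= -21160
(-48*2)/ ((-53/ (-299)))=-28704/ 53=-541.58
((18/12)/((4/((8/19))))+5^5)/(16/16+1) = 29689/19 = 1562.58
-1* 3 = -3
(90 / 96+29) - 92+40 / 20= -60.06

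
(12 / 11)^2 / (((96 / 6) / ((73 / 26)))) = 657 / 3146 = 0.21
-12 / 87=-0.14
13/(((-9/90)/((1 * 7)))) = -910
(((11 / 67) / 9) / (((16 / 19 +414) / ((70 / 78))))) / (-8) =-1045 / 211841136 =-0.00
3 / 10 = 0.30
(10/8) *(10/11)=25/22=1.14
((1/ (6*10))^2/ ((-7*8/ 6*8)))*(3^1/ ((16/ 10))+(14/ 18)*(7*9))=-407/ 2150400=-0.00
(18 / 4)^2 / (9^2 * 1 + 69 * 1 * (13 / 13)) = 27 / 200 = 0.14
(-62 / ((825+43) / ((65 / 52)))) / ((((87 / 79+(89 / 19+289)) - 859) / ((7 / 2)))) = 7505 / 13550176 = 0.00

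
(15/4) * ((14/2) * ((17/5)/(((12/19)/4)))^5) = 24609945484901/202500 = 121530594.99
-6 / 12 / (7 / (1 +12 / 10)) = -11 / 70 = -0.16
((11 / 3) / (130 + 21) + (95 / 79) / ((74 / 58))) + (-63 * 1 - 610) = -889851919 / 1324119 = -672.03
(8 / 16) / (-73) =-1 / 146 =-0.01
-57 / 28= -2.04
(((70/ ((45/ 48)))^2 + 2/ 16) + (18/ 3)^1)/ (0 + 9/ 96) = 59533.19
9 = 9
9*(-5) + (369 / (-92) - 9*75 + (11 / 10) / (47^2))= -735695899 / 1016140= -724.01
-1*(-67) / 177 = 67 / 177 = 0.38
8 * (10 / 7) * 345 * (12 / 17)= 331200 / 119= 2783.19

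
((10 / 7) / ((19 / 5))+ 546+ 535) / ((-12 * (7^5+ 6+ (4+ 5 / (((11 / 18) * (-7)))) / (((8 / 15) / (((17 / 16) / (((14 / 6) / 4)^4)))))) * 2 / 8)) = -1266169751 / 59229509039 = -0.02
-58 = -58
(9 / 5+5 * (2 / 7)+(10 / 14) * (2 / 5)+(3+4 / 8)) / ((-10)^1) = -491 / 700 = -0.70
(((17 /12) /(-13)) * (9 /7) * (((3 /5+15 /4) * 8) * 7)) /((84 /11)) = -16269 /3640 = -4.47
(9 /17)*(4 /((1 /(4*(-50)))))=-7200 /17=-423.53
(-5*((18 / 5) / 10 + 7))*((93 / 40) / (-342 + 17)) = 2139 / 8125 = 0.26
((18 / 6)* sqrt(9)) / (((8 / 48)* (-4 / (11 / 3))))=-49.50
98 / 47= 2.09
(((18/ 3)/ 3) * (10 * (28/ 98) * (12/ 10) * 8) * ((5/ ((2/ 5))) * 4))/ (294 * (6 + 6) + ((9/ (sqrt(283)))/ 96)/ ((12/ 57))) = 4985349734400/ 6412406095511 - 15564800 * sqrt(283)/ 44886842668577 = 0.78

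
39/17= 2.29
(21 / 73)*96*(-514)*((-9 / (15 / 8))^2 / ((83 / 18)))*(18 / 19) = -193384267776 / 2878025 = -67193.39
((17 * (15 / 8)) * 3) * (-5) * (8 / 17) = -225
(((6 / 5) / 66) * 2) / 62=1 / 1705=0.00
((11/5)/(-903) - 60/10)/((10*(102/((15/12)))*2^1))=-27101/7368480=-0.00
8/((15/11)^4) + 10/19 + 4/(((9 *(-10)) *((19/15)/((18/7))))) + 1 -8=-28617601/6733125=-4.25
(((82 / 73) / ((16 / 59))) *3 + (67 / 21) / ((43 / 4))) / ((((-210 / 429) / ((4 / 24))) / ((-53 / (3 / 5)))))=50851929557 / 132892704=382.65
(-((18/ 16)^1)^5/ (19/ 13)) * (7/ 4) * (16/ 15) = -1791153/ 778240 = -2.30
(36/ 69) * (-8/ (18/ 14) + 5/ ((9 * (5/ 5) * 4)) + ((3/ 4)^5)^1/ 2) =-36647/ 11776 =-3.11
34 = 34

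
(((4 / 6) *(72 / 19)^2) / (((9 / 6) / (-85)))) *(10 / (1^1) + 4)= -2741760 / 361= -7594.90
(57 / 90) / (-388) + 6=69821 / 11640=6.00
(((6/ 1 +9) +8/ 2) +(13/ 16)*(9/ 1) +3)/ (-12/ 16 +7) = 469/ 100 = 4.69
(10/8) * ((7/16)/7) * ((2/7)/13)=5/2912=0.00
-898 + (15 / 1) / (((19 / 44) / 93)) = 2332.53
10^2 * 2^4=1600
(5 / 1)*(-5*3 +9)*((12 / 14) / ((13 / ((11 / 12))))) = -165 / 91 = -1.81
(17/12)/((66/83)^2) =117113/52272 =2.24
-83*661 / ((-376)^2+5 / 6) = -329178 / 848261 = -0.39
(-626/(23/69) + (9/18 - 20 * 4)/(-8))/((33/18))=-89667/88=-1018.94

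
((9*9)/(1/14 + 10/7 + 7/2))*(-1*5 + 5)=0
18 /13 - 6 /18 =41 /39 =1.05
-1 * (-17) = 17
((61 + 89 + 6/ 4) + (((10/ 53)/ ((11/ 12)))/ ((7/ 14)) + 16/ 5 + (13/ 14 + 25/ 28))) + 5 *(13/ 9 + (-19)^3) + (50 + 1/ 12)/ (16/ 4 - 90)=-34131.43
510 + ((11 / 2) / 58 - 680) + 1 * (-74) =-28293 / 116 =-243.91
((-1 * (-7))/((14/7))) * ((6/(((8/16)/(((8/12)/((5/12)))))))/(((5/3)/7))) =7056/25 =282.24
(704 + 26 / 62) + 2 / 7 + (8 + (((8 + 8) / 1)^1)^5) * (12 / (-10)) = -1364491763 / 1085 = -1257596.09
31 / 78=0.40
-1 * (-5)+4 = 9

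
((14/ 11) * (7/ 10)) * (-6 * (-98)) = 523.85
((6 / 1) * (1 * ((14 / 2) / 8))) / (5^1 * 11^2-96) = 21 / 2036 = 0.01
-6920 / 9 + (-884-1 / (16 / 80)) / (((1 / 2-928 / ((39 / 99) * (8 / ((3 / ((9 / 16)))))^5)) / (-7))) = -4631583022 / 5870331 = -788.98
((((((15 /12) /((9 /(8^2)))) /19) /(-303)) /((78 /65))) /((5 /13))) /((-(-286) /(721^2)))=-10396820 /1709829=-6.08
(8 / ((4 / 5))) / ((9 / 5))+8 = 122 / 9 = 13.56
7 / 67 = 0.10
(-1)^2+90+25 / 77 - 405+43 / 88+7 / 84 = -313.10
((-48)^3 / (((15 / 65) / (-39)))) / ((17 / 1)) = 18690048 / 17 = 1099414.59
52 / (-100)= -13 / 25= -0.52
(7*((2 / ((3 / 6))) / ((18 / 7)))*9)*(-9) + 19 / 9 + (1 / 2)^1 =-15829 / 18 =-879.39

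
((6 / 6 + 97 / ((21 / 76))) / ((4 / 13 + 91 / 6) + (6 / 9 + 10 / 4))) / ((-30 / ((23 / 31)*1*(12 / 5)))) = -4421014 / 3943975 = -1.12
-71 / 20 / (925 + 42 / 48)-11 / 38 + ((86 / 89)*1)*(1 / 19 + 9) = 1058905931 / 125252370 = 8.45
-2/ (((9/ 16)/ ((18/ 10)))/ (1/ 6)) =-16/ 15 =-1.07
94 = 94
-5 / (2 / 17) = -85 / 2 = -42.50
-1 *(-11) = 11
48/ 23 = 2.09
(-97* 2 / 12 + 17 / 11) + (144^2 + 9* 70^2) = 4278211 / 66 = 64821.38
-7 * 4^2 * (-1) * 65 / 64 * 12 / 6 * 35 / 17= 15925 / 34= 468.38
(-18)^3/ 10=-583.20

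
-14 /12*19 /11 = -133 /66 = -2.02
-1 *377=-377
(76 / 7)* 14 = 152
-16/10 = -8/5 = -1.60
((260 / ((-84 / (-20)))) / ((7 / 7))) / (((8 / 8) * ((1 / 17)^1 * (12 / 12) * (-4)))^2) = 93925 / 84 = 1118.15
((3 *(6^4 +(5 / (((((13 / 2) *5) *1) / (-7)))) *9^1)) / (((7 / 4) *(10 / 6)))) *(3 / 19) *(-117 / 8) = -2031723 / 665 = -3055.22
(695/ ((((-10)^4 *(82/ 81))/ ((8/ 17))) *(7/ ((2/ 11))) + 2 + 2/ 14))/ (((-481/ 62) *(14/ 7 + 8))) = -2443203/ 225879988165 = -0.00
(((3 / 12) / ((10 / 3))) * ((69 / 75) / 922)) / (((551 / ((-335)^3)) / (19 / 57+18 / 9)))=-48422843 / 4064176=-11.91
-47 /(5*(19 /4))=-188 /95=-1.98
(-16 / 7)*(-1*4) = 64 / 7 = 9.14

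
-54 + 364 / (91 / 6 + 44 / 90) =-43326 / 1409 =-30.75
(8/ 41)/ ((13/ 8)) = 64/ 533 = 0.12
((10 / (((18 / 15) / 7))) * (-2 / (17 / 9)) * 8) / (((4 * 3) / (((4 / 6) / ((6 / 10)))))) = -7000 / 153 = -45.75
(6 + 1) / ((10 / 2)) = 7 / 5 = 1.40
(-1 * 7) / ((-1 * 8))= 7 / 8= 0.88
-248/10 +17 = -39/5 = -7.80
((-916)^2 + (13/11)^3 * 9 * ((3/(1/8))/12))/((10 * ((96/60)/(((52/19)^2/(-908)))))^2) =15948792022501/71504629494232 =0.22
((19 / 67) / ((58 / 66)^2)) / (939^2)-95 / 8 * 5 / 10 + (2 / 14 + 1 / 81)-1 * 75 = -4045560607190723 / 50079791852496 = -80.78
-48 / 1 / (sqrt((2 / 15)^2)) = -360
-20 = -20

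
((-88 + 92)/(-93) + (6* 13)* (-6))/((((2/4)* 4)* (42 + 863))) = -21764/84165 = -0.26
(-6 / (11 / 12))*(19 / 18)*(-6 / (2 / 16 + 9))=3648 / 803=4.54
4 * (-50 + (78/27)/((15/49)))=-162.25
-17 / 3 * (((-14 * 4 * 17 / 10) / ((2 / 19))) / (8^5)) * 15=38437 / 16384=2.35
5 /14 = 0.36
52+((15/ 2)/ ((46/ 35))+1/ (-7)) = 37071/ 644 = 57.56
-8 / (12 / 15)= -10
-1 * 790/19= -790/19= -41.58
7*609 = 4263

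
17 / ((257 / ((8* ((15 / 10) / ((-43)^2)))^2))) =2448 / 878631857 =0.00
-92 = -92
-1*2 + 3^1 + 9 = 10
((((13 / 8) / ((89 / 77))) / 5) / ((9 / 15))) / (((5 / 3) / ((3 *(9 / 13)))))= 2079 / 3560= 0.58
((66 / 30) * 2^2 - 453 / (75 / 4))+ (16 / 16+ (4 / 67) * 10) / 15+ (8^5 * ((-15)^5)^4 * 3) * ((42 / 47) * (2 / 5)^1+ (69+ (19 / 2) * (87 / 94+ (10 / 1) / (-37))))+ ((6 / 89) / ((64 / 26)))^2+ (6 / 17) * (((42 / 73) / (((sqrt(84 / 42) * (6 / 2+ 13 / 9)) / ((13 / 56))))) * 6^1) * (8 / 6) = 1053 * sqrt(2) / 24820+ 931483151895027492152999999994249483694837 / 377014252800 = 2470684184953517736486486000000.00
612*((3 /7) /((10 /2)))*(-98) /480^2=-357 /16000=-0.02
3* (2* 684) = 4104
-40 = -40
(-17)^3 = -4913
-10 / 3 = -3.33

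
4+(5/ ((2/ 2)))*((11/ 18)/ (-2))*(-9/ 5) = 27/ 4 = 6.75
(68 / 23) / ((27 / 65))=4420 / 621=7.12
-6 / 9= -2 / 3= -0.67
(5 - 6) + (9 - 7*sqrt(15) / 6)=8 - 7*sqrt(15) / 6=3.48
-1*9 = -9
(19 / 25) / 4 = 19 / 100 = 0.19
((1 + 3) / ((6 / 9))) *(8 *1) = 48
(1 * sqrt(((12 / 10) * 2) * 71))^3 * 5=1704 * sqrt(1065) / 5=11121.78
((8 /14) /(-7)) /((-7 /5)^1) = 20 /343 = 0.06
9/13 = 0.69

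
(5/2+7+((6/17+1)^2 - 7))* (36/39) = 15018/3757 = 4.00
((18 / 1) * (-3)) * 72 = -3888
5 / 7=0.71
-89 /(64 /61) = -84.83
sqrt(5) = 2.24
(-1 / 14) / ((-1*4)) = 1 / 56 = 0.02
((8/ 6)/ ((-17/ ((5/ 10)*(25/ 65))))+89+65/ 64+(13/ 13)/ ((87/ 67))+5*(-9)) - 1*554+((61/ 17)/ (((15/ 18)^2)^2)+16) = -124280451207/ 256360000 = -484.79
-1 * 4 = -4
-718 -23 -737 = -1478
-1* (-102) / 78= 17 / 13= 1.31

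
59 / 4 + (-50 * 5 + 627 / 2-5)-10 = 253 / 4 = 63.25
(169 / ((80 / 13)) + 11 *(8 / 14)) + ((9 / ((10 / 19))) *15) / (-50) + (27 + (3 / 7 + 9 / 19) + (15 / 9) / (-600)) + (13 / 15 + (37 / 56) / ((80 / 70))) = 111009749 / 1915200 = 57.96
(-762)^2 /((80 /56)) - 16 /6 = 406448.13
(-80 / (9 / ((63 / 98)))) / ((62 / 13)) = -260 / 217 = -1.20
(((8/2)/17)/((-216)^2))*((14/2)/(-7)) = -1/198288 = -0.00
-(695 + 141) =-836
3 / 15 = 1 / 5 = 0.20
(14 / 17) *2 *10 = 280 / 17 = 16.47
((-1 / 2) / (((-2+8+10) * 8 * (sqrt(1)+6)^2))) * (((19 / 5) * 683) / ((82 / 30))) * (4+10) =-38931 / 36736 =-1.06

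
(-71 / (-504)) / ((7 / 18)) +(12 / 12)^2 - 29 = -27.64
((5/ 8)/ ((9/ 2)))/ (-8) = -5/ 288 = -0.02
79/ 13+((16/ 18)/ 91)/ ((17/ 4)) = 84641/ 13923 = 6.08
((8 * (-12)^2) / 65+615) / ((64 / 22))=452397 / 2080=217.50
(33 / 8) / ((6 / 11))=121 / 16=7.56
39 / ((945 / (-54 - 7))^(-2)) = 9359.84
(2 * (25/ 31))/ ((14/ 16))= 400/ 217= 1.84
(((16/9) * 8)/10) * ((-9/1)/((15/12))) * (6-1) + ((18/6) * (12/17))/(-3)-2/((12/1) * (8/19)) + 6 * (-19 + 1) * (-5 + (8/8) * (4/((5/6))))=-125263/4080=-30.70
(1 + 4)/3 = 5/3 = 1.67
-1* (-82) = 82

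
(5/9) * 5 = 25/9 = 2.78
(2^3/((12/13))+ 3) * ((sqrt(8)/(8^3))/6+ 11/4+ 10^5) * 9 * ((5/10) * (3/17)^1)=105 * sqrt(2)/17408+ 126003465/136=926496.07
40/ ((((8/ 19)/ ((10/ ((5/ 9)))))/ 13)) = 22230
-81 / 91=-0.89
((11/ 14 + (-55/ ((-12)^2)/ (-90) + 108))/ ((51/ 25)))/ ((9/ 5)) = 246735625/ 8328096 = 29.63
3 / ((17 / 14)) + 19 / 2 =407 / 34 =11.97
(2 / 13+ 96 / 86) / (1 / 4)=2840 / 559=5.08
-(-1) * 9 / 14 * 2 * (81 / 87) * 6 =1458 / 203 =7.18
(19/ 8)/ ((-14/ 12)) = -2.04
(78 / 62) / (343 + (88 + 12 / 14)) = 273 / 93713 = 0.00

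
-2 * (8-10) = 4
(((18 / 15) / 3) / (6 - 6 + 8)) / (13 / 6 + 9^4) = 3 / 393790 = 0.00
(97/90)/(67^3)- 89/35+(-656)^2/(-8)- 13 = -10195490347097/189480690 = -53807.54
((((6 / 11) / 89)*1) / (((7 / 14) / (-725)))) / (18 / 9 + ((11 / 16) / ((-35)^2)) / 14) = -795760000 / 179095323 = -4.44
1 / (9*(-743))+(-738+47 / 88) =-433966327 / 588456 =-737.47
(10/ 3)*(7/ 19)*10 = 700/ 57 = 12.28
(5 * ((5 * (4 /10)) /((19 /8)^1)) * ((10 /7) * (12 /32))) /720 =5 /1596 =0.00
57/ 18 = 3.17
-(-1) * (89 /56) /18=89 /1008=0.09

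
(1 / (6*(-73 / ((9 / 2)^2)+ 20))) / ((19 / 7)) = 189 / 50464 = 0.00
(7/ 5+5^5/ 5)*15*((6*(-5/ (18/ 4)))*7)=-438480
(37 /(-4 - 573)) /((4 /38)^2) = -5.79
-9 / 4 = -2.25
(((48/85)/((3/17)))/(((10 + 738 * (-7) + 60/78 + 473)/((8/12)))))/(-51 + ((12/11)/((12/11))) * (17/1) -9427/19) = 0.00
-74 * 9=-666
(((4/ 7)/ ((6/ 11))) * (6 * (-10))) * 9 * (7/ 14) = -1980/ 7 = -282.86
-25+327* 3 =956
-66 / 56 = -33 / 28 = -1.18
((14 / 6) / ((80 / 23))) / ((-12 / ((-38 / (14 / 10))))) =437 / 288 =1.52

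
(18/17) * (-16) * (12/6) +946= 15506/17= 912.12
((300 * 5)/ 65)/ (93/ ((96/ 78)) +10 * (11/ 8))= 4800/ 18577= 0.26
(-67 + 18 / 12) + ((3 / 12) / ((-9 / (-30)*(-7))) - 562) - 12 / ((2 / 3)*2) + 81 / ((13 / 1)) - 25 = -178921 / 273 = -655.39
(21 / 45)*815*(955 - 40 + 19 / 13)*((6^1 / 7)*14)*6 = 326252976 / 13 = 25096382.77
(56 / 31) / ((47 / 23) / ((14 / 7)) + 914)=368 / 186403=0.00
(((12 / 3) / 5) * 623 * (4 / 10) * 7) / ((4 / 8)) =69776 / 25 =2791.04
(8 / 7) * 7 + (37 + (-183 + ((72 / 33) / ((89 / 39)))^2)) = -131388762 / 958441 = -137.09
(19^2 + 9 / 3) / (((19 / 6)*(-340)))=-546 / 1615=-0.34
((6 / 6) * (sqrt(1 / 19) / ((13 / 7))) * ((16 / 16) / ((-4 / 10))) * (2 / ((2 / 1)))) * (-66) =1155 * sqrt(19) / 247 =20.38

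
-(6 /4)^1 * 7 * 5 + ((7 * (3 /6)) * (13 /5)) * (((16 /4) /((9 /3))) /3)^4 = -3421229 /65610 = -52.14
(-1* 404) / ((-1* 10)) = 202 / 5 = 40.40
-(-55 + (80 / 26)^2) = 7695 / 169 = 45.53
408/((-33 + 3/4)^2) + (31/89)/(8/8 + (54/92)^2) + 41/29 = 84115871203/40731315915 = 2.07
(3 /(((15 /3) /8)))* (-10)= -48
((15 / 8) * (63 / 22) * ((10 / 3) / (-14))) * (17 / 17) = -225 / 176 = -1.28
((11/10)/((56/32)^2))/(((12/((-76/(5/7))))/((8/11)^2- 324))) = 1189856/1155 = 1030.18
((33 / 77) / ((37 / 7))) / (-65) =-3 / 2405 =-0.00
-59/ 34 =-1.74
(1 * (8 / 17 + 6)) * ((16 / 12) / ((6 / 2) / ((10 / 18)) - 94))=-2200 / 22593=-0.10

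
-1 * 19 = -19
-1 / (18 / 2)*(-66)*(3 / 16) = 1.38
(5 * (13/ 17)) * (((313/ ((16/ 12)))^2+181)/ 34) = 57500105/ 9248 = 6217.57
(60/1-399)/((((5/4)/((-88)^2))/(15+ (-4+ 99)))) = -231019008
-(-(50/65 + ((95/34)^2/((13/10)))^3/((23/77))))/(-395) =-1416553053144373/770847555455848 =-1.84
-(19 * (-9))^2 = -29241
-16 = -16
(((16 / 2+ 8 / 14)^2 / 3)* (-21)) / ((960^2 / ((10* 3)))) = -15 / 896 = -0.02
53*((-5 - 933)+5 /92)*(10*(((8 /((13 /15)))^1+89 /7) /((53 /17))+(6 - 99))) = 89438464225 /2093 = 42732185.49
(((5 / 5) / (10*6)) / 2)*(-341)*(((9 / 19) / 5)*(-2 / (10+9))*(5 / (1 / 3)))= 3069 / 7220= 0.43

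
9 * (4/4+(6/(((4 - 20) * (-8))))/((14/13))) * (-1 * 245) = -294525/128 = -2300.98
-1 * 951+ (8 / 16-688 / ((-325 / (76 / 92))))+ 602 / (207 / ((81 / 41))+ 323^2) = -476119946183 / 501841600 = -948.75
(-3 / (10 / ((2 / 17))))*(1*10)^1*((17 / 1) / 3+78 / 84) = -277 / 119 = -2.33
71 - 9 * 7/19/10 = 70.67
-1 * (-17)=17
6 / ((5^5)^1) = 6 / 3125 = 0.00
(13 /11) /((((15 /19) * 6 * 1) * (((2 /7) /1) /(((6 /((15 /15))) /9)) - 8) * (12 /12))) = -1729 /52470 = -0.03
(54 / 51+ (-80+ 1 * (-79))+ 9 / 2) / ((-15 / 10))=1739 / 17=102.29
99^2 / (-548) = -9801 / 548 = -17.89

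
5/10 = 1/2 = 0.50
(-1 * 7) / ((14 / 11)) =-11 / 2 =-5.50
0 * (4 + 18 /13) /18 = 0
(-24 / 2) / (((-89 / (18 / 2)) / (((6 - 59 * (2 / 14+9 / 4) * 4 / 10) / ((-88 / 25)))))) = 476955 / 27412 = 17.40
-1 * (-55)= 55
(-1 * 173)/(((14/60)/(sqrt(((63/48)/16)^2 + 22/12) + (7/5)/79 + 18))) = -7387446/553 - 865 * sqrt(1085313)/896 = -14364.59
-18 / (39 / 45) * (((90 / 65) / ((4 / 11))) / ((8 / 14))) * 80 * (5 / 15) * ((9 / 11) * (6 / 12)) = -255150 / 169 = -1509.76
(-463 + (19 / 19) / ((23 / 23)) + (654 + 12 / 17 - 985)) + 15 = -13214 / 17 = -777.29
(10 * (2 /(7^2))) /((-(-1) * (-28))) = -5 /343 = -0.01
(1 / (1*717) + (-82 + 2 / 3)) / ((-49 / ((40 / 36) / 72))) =291575 / 11383092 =0.03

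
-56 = -56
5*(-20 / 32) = -25 / 8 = -3.12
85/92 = 0.92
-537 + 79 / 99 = -53084 / 99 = -536.20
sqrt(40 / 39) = 2* sqrt(390) / 39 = 1.01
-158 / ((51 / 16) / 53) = -133984 / 51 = -2627.14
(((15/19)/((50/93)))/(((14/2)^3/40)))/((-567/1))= -0.00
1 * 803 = 803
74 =74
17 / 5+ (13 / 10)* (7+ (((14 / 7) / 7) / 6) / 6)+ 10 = 28363 / 1260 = 22.51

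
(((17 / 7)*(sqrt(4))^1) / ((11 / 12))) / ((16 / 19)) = 969 / 154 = 6.29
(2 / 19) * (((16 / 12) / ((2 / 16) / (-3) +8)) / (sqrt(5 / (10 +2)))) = 128 * sqrt(15) / 18145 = 0.03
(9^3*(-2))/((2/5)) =-3645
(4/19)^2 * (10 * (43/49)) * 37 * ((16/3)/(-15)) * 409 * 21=-333168128/7581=-43947.78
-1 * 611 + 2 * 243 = -125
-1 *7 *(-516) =3612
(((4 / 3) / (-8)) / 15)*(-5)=1 / 18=0.06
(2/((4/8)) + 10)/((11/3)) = 42/11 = 3.82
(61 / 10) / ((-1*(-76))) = 61 / 760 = 0.08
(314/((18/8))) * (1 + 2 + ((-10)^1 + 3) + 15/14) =-25748/63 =-408.70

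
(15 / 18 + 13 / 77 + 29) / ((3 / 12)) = 27722 / 231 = 120.01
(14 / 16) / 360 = 7 / 2880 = 0.00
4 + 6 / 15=22 / 5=4.40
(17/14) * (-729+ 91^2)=64192/7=9170.29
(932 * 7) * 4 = 26096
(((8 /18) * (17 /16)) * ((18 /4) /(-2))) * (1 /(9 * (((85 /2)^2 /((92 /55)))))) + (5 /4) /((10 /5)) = 1051691 /1683000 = 0.62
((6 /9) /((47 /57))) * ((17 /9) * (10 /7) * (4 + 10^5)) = 646025840 /2961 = 218178.26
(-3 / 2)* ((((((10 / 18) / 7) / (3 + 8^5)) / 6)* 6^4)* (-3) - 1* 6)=2065113 / 229397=9.00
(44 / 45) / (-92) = -11 / 1035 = -0.01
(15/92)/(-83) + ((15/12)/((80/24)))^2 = 0.14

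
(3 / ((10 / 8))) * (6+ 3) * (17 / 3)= 612 / 5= 122.40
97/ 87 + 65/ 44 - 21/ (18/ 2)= 991/ 3828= 0.26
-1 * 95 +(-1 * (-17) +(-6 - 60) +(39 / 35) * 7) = -681 / 5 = -136.20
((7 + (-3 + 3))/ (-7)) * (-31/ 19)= 31/ 19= 1.63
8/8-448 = -447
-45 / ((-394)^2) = -0.00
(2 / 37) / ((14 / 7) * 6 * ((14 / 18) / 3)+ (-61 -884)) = -18 / 313649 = -0.00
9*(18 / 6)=27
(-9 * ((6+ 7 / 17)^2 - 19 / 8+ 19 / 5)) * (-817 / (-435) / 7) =-102.71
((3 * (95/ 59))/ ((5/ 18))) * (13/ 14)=6669/ 413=16.15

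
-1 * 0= 0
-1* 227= -227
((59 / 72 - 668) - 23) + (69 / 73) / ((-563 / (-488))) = -2039908223 / 2959128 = -689.36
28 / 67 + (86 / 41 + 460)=1270530 / 2747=462.52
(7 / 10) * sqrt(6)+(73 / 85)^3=389017 / 614125+7 * sqrt(6) / 10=2.35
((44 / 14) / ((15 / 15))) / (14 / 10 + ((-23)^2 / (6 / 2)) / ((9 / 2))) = 2970 / 38353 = 0.08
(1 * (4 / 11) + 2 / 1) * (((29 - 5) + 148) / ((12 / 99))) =3354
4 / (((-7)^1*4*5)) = -1 / 35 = -0.03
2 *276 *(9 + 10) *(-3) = -31464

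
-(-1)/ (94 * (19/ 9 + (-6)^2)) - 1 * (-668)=21537665/ 32242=668.00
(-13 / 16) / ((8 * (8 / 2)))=-13 / 512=-0.03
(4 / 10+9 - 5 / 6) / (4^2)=257 / 480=0.54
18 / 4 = 9 / 2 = 4.50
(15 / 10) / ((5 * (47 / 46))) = 69 / 235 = 0.29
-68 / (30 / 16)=-544 / 15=-36.27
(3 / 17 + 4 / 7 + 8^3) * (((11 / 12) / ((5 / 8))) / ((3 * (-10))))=-223729 / 8925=-25.07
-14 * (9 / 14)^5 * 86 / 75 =-846369 / 480200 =-1.76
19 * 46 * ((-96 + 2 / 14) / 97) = -863.70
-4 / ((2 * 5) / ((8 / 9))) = -0.36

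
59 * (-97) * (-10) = 57230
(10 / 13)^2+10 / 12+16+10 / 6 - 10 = 3073 / 338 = 9.09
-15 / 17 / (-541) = 15 / 9197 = 0.00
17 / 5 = 3.40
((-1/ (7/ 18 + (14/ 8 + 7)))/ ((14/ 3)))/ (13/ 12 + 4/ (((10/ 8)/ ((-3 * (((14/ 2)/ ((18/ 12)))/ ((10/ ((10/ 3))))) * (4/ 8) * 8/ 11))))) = 35640/ 6607307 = 0.01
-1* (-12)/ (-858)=-2/ 143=-0.01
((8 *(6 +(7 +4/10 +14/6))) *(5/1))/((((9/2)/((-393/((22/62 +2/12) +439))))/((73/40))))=-279851632/1226265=-228.21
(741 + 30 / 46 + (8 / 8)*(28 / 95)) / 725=1621154 / 1584125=1.02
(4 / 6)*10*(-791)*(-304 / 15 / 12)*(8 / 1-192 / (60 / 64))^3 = -8485385904128 / 125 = -67883087233.02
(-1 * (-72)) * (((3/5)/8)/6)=9/10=0.90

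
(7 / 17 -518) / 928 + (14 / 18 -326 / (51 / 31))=-28103863 / 141984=-197.94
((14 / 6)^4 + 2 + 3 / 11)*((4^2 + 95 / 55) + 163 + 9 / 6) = 56999962 / 9801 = 5815.73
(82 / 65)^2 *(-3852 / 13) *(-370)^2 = -141833043648 / 2197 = -64557598.38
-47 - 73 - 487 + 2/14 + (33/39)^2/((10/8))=-3586172/5915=-606.28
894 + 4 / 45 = 40234 / 45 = 894.09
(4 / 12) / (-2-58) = -1 / 180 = -0.01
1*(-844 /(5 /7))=-5908 /5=-1181.60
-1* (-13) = 13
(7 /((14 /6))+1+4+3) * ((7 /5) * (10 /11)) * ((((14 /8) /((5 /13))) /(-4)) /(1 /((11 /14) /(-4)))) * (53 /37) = 53053 /11840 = 4.48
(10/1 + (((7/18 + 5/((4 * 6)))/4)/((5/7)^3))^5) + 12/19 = 12227428252886845539526231/1148857344000000000000000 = 10.64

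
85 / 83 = 1.02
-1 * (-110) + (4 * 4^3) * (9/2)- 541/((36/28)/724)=-2730430/9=-303381.11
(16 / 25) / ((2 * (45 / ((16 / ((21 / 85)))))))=2176 / 4725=0.46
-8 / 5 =-1.60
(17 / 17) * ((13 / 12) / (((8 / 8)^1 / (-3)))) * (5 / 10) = -13 / 8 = -1.62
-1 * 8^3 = -512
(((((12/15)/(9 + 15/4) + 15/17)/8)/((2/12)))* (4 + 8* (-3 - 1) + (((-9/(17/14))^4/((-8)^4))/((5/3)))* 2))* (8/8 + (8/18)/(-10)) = -15020520159631/817837632000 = -18.37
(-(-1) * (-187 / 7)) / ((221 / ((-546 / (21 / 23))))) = 506 / 7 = 72.29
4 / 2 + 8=10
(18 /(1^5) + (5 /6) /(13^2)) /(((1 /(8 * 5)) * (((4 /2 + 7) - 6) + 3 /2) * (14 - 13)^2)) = 730280 /4563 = 160.04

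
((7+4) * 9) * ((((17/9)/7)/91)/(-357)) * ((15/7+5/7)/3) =-220/280917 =-0.00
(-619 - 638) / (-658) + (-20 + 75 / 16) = -70549 / 5264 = -13.40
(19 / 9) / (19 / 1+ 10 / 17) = 0.11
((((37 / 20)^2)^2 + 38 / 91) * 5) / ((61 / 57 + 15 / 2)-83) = -10067833107 / 12354160000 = -0.81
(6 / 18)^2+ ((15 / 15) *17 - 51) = -305 / 9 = -33.89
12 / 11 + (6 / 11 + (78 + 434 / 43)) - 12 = 36766 / 473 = 77.73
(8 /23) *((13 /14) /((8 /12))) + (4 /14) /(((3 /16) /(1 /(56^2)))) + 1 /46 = 11992 /23667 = 0.51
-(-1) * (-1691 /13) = -1691 /13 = -130.08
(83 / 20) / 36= 83 / 720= 0.12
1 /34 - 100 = -3399 /34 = -99.97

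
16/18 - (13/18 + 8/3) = -5/2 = -2.50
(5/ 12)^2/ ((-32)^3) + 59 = 278396903/ 4718592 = 59.00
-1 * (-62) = 62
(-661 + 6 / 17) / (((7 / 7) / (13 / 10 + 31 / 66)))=-298132 / 255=-1169.15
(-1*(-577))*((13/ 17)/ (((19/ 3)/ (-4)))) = -278.67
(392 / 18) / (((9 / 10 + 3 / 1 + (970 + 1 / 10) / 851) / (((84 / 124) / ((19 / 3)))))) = 0.46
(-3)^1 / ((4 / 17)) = -51 / 4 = -12.75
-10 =-10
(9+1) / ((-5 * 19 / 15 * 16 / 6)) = -45 / 76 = -0.59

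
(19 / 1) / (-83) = -19 / 83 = -0.23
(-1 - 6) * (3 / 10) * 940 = -1974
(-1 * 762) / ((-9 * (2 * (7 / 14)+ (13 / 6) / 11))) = 5588 / 79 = 70.73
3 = 3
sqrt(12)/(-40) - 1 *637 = -637 - sqrt(3)/20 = -637.09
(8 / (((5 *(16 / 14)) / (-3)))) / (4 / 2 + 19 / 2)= -42 / 115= -0.37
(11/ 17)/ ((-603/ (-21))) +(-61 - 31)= -91.98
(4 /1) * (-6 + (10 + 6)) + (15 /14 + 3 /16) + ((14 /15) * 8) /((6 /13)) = 289481 /5040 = 57.44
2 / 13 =0.15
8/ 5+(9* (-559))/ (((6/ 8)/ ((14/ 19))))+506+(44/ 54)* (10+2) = -4425.36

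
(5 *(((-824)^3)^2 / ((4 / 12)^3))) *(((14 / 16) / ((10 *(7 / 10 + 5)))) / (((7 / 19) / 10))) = 17607017543698022400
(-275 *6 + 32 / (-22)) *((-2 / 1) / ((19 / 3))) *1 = 108996 / 209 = 521.51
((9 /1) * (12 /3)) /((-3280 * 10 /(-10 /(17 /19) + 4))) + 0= 549 /69700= 0.01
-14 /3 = -4.67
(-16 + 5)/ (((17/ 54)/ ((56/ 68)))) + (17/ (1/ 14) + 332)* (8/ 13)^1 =1209732/ 3757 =321.99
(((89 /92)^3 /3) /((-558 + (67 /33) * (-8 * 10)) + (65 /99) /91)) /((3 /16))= -54282613 /24297450332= -0.00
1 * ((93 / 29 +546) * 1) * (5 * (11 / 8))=875985 / 232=3775.80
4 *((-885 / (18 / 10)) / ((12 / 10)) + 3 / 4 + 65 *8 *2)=22717 / 9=2524.11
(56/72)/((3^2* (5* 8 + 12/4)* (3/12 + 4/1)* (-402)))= -14/11901411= -0.00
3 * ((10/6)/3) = 5/3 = 1.67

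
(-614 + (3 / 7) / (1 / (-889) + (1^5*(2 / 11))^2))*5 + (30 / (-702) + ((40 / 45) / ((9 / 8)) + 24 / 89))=-64423886236 / 21461193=-3001.88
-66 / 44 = -3 / 2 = -1.50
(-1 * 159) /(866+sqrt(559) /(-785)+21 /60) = -452718816380 /2466748088659 - 665680 * sqrt(559) /2466748088659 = -0.18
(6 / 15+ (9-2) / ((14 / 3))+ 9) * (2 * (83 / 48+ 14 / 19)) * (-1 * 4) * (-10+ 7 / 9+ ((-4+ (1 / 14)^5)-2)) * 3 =18062449499939 / 1839358080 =9819.97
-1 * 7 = -7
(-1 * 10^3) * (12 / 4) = -3000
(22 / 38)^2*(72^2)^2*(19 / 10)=1625868288 / 95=17114403.03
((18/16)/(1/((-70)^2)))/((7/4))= 3150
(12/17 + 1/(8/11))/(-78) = -283/10608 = -0.03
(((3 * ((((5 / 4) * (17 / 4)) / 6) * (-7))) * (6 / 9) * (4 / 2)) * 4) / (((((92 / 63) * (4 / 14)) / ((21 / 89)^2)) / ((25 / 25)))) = -38572065 / 2914928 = -13.23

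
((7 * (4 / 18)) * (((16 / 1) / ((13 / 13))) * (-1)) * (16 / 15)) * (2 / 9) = -7168 / 1215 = -5.90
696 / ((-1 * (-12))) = 58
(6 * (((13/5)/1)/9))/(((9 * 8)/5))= 13/108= 0.12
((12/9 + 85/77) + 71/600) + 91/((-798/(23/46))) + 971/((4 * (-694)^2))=528274119389/211390040400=2.50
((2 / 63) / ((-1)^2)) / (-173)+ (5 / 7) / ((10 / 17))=26465 / 21798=1.21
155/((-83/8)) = -1240/83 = -14.94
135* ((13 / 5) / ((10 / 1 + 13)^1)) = 351 / 23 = 15.26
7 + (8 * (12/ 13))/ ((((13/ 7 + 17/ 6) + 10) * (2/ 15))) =86387/ 8021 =10.77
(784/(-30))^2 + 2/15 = 153694/225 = 683.08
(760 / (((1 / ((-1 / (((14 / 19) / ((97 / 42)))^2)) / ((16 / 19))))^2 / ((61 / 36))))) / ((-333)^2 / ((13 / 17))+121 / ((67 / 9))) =21022295579016487361645 / 17394928619376879599616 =1.21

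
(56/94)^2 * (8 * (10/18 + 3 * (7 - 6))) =200704/19881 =10.10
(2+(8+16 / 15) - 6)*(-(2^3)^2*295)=-286976 / 3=-95658.67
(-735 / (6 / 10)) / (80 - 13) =-1225 / 67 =-18.28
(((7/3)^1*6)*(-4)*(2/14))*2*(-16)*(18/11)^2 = 82944/121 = 685.49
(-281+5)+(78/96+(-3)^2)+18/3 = -4163/16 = -260.19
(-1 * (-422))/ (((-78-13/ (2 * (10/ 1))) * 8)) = -1055/ 1573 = -0.67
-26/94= -0.28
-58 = -58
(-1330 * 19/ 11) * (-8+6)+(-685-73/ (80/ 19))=3425143/ 880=3892.21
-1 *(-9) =9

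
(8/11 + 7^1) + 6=151/11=13.73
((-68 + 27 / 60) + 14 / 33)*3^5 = -3588543 / 220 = -16311.56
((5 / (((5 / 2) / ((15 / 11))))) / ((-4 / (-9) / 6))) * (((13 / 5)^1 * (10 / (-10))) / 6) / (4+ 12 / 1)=-351 / 352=-1.00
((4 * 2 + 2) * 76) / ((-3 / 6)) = -1520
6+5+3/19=212/19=11.16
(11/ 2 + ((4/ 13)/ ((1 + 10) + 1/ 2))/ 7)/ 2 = 23039/ 8372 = 2.75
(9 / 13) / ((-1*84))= -3 / 364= -0.01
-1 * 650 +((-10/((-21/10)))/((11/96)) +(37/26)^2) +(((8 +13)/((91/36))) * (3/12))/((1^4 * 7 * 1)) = -606.12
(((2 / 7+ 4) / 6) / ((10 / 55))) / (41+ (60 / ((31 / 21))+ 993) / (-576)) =163680 / 1633457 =0.10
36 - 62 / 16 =257 / 8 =32.12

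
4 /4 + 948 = 949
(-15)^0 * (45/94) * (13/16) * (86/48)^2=120185/96256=1.25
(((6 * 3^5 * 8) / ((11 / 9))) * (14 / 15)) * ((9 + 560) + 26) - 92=58295660 / 11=5299605.45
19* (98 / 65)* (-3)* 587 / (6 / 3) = -1639491 / 65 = -25222.94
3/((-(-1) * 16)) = 3/16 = 0.19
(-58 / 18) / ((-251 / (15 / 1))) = 145 / 753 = 0.19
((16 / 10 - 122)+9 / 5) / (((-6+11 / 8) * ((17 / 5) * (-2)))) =-2372 / 629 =-3.77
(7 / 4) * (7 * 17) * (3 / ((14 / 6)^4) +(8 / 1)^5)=1337495587 / 196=6823957.08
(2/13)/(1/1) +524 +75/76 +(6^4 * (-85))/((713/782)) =-3684410711/30628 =-120295.50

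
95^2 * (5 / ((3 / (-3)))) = -45125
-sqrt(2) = -1.41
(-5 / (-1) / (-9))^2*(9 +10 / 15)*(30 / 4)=3625 / 162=22.38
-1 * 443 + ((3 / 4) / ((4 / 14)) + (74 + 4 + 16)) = -2771 / 8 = -346.38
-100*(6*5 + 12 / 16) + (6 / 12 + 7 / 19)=-116817 / 38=-3074.13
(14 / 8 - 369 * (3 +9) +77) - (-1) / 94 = -817657 / 188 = -4349.24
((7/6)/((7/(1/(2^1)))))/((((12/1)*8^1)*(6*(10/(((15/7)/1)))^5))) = 9/137682944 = 0.00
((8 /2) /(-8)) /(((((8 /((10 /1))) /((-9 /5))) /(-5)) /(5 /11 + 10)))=-5175 /88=-58.81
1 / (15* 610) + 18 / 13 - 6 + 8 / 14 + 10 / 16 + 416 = 1374142789 / 3330600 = 412.58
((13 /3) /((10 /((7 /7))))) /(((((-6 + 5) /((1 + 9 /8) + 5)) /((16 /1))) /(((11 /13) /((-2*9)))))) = 209 /90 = 2.32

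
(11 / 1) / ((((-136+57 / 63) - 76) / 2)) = -42 / 403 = -0.10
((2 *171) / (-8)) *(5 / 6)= -285 / 8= -35.62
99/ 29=3.41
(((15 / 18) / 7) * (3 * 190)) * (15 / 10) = 1425 / 14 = 101.79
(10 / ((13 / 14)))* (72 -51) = 2940 / 13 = 226.15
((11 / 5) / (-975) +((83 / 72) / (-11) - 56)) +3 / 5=-71437579 / 1287000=-55.51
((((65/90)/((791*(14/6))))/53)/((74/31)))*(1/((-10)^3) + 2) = 805597/130296684000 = 0.00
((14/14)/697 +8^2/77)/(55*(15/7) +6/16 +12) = 0.01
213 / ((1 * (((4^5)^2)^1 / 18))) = 1917 / 524288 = 0.00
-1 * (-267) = 267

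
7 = 7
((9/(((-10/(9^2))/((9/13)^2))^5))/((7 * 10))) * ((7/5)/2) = -109418989131512359209/1378584918490000000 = -79.37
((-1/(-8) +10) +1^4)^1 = 89/8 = 11.12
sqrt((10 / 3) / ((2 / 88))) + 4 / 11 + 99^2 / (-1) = -107807 / 11 + 2*sqrt(330) / 3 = -9788.53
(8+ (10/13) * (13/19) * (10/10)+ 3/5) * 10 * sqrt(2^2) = 182.53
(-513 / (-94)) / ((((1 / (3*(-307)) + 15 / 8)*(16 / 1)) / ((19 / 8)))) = 8976987 / 20765728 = 0.43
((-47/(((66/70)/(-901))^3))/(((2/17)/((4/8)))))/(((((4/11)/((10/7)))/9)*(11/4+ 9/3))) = 17897701048031875/16698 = 1071846990539.70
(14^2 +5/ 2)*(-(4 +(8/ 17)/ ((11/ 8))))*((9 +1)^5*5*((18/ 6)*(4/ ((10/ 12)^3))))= -1671134976000/ 187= -8936550673.80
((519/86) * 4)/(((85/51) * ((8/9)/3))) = 42039/860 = 48.88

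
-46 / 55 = -0.84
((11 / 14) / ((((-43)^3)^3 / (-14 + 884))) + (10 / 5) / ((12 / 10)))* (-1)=-17590741417775150 / 10554444850673703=-1.67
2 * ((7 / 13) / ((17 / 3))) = 42 / 221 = 0.19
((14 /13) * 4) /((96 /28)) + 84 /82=2.28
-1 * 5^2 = -25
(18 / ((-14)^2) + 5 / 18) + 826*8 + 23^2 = 3147580 / 441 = 7137.37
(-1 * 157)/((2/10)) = -785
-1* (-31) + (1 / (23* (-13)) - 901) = -260131 / 299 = -870.00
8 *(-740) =-5920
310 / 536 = 155 / 268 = 0.58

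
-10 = -10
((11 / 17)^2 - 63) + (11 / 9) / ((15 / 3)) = -810691 / 13005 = -62.34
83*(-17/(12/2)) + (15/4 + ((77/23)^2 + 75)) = -921785/6348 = -145.21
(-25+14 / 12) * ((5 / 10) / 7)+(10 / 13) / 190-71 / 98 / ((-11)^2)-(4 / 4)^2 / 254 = -3812558825 / 2231841612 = -1.71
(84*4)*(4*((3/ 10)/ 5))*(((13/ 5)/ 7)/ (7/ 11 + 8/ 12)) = 123552/ 5375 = 22.99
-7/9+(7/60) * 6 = -7/90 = -0.08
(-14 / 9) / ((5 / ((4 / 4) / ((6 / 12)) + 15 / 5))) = -14 / 9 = -1.56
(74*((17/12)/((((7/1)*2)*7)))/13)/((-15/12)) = -629/9555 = -0.07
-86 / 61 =-1.41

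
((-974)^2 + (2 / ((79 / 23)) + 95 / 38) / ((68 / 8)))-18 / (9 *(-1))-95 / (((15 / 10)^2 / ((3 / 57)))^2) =1960801380659 / 2066877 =948678.31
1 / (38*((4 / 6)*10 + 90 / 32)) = 24 / 8645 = 0.00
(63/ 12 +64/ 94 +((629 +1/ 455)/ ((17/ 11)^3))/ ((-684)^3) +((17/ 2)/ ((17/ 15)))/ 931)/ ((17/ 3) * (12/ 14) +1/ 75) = 1.22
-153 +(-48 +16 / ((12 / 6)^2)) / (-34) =-151.71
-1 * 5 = -5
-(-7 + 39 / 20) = 101 / 20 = 5.05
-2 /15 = -0.13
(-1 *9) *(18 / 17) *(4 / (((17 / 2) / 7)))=-9072 / 289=-31.39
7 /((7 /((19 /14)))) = 19 /14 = 1.36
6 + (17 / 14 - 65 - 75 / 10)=-457 / 7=-65.29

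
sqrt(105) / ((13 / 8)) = 8 * sqrt(105) / 13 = 6.31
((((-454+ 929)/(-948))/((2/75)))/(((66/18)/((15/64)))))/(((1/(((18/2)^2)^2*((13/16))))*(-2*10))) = 9115689375/28475392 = 320.13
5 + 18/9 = 7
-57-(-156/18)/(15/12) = -751/15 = -50.07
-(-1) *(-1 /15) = -0.07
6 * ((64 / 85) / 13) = 384 / 1105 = 0.35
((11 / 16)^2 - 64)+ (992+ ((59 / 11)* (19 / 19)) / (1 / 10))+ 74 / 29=80411335 / 81664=984.66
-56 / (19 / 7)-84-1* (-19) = -1627 / 19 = -85.63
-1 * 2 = -2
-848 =-848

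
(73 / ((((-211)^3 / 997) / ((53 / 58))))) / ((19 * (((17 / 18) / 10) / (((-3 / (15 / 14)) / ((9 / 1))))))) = 108007004 / 87992951677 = 0.00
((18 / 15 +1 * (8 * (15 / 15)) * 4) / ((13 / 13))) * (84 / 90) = 2324 / 75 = 30.99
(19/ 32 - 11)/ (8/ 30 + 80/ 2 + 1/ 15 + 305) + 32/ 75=26647/ 67200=0.40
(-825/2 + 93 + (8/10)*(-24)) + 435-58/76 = 9076/95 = 95.54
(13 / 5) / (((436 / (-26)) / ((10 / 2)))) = -169 / 218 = -0.78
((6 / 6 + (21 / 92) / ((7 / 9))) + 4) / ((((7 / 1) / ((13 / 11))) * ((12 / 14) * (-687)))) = -6331 / 4171464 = -0.00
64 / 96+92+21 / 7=287 / 3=95.67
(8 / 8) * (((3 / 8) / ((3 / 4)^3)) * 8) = 64 / 9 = 7.11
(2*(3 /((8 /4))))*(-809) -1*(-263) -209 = -2373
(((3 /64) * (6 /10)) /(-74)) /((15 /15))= -9 /23680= -0.00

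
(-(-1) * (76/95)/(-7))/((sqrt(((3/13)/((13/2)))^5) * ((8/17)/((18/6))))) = -6311981 * sqrt(6)/5040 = -3067.69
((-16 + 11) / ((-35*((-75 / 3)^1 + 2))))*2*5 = -10 / 161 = -0.06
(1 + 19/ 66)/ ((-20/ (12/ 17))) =-1/ 22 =-0.05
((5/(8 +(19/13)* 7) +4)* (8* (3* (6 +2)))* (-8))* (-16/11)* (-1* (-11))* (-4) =-33193984/79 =-420177.01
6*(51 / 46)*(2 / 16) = 153 / 184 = 0.83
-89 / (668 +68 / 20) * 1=-0.13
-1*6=-6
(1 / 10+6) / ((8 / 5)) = 61 / 16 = 3.81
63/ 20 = 3.15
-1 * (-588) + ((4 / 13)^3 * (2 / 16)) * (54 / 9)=1291884 / 2197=588.02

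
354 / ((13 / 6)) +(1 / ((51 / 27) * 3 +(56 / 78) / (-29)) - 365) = -5569966 / 27651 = -201.44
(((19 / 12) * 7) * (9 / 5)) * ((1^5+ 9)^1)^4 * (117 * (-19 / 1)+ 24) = -438700500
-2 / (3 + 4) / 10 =-1 / 35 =-0.03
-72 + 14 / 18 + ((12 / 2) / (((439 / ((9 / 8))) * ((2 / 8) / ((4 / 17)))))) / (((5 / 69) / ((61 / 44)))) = -262085278 / 3694185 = -70.95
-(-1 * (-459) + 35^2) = -1684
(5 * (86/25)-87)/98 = -0.71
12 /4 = 3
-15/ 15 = -1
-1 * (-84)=84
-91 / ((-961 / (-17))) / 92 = -1547 / 88412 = -0.02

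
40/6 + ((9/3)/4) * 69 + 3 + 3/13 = 9617/156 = 61.65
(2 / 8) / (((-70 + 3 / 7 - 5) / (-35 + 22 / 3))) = 581 / 6264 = 0.09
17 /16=1.06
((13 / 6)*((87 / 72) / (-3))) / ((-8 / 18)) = 377 / 192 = 1.96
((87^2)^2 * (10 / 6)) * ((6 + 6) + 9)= 2005141635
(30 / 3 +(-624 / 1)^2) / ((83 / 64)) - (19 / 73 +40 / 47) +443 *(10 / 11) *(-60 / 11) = 10270124228945 / 34457533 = 298051.64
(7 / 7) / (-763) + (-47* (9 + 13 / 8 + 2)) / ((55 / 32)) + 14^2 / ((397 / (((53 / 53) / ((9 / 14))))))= -51650111167 / 149940945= -344.47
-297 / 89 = -3.34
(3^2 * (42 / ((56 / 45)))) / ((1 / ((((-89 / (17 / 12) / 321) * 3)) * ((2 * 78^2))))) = -3947360040 / 1819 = -2170071.49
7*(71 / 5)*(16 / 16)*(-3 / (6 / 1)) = -497 / 10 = -49.70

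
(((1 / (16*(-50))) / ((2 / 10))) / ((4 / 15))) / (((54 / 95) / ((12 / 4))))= -95 / 768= -0.12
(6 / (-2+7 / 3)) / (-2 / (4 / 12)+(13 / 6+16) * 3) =36 / 97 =0.37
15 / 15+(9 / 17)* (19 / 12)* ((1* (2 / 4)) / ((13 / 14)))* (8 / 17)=4555 / 3757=1.21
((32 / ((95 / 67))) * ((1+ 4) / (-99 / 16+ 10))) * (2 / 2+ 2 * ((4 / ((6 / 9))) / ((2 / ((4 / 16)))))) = 85760 / 1159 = 73.99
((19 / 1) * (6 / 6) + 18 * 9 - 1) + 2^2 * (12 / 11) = 2028 / 11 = 184.36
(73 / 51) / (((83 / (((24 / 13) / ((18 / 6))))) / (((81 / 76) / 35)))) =3942 / 12198095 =0.00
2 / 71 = 0.03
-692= -692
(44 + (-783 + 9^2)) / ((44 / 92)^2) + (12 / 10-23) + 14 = -1745129 / 605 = -2884.51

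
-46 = -46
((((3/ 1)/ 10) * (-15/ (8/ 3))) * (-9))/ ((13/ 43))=10449/ 208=50.24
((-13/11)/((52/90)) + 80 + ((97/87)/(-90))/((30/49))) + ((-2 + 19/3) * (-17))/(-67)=13682436589/173121300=79.03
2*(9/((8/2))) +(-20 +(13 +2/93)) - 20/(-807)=-40923/16678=-2.45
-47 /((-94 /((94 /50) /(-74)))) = -47 /3700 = -0.01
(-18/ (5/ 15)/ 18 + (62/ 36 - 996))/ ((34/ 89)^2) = -142189871/ 20808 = -6833.42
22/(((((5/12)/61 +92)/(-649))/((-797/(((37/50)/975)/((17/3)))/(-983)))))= -2301118938690000/2449550479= -939404.58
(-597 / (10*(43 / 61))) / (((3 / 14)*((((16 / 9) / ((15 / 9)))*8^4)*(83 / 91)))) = -23197629 / 233897984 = -0.10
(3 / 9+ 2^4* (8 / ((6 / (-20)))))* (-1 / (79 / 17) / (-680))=-1279 / 9480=-0.13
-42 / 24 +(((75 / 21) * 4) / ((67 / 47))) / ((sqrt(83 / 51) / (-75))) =-352500 * sqrt(4233) / 38927 - 7 / 4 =-590.91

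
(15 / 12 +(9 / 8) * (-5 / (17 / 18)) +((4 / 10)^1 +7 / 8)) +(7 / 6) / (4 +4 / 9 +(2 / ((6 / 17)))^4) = -27947159 / 8148440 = -3.43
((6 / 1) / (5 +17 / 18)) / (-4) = -27 / 107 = -0.25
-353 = -353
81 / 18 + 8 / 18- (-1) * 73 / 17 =2827 / 306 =9.24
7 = 7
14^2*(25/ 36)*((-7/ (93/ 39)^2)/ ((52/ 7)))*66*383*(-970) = 1594441974125/ 2883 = 553049592.13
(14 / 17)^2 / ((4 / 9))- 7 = -5.47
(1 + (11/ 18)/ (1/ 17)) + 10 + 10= 565/ 18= 31.39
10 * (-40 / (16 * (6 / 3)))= -25 / 2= -12.50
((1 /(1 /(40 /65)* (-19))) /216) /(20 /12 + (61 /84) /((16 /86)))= -224 /8320689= -0.00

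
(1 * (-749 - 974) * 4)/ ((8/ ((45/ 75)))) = -5169/ 10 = -516.90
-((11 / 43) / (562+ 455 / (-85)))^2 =-34969 / 165574934281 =-0.00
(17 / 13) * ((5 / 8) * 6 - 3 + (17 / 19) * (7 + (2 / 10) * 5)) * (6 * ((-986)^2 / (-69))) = -4966463266 / 5681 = -874223.42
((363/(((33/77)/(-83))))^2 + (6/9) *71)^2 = 219830794031927883025/9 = 24425643781325320336.11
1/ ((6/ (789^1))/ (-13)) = -1709.50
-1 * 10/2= -5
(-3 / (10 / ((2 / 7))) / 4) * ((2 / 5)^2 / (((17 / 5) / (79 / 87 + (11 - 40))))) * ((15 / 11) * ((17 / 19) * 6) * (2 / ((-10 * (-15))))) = 14664 / 5303375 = 0.00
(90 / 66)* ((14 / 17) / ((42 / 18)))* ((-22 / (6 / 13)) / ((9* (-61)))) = 130 / 3111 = 0.04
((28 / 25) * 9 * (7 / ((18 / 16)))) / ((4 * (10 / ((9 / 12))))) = 147 / 125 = 1.18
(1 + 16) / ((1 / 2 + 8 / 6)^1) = 102 / 11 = 9.27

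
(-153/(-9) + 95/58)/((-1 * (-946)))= 1081/54868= 0.02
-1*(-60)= 60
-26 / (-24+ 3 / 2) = 52 / 45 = 1.16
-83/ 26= -3.19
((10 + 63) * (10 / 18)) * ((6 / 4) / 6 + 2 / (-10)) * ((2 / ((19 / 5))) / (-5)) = -73 / 342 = -0.21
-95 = -95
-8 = -8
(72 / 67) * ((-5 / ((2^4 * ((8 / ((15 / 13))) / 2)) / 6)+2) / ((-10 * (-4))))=5463 / 139360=0.04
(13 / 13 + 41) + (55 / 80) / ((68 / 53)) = 46279 / 1088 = 42.54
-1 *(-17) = 17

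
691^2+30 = 477511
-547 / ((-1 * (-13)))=-547 / 13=-42.08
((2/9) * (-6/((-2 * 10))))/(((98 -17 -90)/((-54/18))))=1/45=0.02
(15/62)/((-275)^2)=3/937750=0.00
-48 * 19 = -912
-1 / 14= -0.07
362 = 362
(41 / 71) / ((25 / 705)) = 5781 / 355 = 16.28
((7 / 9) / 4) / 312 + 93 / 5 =18.60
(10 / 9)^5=100000 / 59049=1.69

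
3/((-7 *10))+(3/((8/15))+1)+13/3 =9169/840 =10.92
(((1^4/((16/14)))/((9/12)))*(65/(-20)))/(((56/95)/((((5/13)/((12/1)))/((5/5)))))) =-475/2304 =-0.21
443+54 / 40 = 8887 / 20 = 444.35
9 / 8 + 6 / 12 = 1.62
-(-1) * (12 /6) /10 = 1 /5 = 0.20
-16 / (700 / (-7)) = 4 / 25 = 0.16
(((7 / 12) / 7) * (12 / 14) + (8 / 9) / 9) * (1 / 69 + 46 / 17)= 615863 / 1330182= 0.46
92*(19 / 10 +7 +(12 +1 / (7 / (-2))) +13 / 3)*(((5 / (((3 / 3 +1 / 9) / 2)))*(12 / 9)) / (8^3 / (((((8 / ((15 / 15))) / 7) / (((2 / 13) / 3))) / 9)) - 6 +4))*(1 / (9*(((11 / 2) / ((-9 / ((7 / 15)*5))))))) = -37595064 / 3587045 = -10.48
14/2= 7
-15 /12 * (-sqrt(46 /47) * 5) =25 * sqrt(2162) /188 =6.18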